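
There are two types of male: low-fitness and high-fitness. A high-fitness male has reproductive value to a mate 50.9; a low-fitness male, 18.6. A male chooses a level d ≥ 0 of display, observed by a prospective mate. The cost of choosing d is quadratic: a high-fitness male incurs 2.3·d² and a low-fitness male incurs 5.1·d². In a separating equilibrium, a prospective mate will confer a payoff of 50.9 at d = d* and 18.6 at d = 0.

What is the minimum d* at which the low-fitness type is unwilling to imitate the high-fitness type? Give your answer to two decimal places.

2.52

The low-fitness type at d = 0 receives 18.6; imitating at d* yields 50.9 − 5.1·d*².
Indifference: 18.6 = 50.9 − 5.1·d*², so d*² = (50.9 − 18.6) / 5.1 ≈ 6.3333.
d* = √6.3333 ≈ 2.52.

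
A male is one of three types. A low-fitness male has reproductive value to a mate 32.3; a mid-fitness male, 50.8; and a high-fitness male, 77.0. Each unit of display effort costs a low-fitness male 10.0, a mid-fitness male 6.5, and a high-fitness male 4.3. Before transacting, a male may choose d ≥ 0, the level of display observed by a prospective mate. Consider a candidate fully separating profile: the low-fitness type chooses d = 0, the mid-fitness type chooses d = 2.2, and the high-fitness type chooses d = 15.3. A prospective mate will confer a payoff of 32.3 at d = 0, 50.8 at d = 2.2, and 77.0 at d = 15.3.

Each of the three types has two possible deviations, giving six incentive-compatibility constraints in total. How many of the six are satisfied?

High-fitness (own payoff 77.0 − 4.3×15.3 = 11.21): to d=0 gives 32.3 → profitable ✗; to d=2.2 gives 50.8 − 4.3×2.2 = 41.34 → profitable ✗.
Low-fitness (own payoff 32.3): to d=2.2 gives 50.8 − 10.0×2.2 = 28.8 → no gain ✓; to d=15.3 gives 77.0 − 10.0×15.3 = -76 → no gain ✓.
Mid-fitness (own payoff 50.8 − 6.5×2.2 = 36.5): to d=0 gives 32.3 → no gain ✓; to d=15.3 gives 77.0 − 6.5×15.3 = -22.45 → no gain ✓.
4 of the 6 constraints hold; not an equilibrium.

4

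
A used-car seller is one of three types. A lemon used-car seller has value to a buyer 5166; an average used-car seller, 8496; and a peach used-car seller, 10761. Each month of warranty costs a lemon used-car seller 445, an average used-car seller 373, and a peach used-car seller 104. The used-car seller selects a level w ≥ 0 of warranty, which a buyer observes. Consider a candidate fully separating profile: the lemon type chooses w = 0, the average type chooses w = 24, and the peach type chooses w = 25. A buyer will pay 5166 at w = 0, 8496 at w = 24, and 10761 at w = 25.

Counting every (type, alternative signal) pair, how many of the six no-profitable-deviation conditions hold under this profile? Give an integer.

Peach (own payoff 10761 − 104×25 = 8161): to w=0 gives 5166 → no gain ✓; to w=24 gives 8496 − 104×24 = 6000 → no gain ✓.
Lemon (own payoff 5166): to w=24 gives 8496 − 445×24 = -2184 → no gain ✓; to w=25 gives 10761 − 445×25 = -364 → no gain ✓.
Average (own payoff 8496 − 373×24 = -456): to w=0 gives 5166 → profitable ✗; to w=25 gives 10761 − 373×25 = 1436 → profitable ✗.
4 of the 6 constraints hold; not an equilibrium.

4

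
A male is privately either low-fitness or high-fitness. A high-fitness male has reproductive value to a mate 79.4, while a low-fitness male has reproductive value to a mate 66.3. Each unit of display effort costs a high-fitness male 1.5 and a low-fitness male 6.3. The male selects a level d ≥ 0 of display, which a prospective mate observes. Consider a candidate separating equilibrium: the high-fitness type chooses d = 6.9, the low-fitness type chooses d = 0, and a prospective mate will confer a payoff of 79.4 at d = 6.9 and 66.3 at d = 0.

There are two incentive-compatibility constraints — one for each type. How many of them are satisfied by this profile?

2

High-fitness type: signal → 79.4 − 1.5 × 6.9 = 69.05; deviate to 0 → 66.3. IC holds (69.05 ≥ 66.3).
Low-fitness type: stay at 0 → 66.3; mimic → 79.4 − 6.3 × 6.9 = 35.93. IC holds (66.3 ≥ 35.93).
2 of 2 constraints hold, so this is a separating equilibrium.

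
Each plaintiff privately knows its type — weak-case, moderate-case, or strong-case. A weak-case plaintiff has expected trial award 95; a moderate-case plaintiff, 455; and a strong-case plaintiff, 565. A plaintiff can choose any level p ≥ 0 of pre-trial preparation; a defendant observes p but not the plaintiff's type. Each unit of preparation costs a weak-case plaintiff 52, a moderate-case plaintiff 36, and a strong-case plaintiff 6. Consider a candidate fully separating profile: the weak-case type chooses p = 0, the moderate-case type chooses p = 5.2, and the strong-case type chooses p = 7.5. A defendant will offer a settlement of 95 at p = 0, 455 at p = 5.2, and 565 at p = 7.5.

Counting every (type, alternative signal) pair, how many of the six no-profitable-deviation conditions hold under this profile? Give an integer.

Strong-case (own payoff 565 − 6×7.5 = 520): to p=0 gives 95 → no gain ✓; to p=5.2 gives 455 − 6×5.2 = 423.8 → no gain ✓.
Moderate-case (own payoff 455 − 36×5.2 = 267.8): to p=0 gives 95 → no gain ✓; to p=7.5 gives 565 − 36×7.5 = 295 → profitable ✗.
Weak-case (own payoff 95): to p=5.2 gives 455 − 52×5.2 = 184.6 → profitable ✗; to p=7.5 gives 565 − 52×7.5 = 175 → profitable ✗.
3 of the 6 constraints hold; not an equilibrium.

3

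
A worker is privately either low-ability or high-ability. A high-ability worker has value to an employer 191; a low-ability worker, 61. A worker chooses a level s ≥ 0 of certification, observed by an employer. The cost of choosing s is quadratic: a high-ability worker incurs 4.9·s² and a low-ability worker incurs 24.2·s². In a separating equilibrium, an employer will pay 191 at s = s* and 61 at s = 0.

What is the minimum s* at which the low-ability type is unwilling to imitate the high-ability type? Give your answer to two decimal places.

2.32

The low-ability type at s = 0 receives 61; imitating at s* yields 191 − 24.2·s*².
Indifference: 61 = 191 − 24.2·s*², so s*² = (191 − 61) / 24.2 ≈ 5.3719.
s* = √5.3719 ≈ 2.32.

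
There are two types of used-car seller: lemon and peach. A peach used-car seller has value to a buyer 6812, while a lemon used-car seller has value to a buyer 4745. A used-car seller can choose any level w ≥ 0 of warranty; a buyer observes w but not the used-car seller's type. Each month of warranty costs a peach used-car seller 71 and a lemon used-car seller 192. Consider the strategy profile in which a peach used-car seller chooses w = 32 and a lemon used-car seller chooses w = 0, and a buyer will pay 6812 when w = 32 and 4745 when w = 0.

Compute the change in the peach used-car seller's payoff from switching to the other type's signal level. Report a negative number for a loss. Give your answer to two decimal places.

Playing w = 32 the peach used-car seller receives 6812 − 71 × 32 = 4540.
Deviating to w = 0 yields 4745 instead.
Gain from deviating: 4745 − 4540 = 205.00.
The gain is positive, so the peach type's incentive-compatibility constraint is violated — this profile is not a separating equilibrium.

205.00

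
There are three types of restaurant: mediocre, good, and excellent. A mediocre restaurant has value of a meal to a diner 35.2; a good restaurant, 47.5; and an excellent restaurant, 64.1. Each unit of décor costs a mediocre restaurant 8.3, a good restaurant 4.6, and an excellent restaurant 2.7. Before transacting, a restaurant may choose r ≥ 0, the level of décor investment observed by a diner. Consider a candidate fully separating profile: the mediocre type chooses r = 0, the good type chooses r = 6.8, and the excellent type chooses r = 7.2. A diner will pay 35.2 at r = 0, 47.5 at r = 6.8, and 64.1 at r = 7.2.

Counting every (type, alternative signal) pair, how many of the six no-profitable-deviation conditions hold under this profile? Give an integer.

Good (own payoff 47.5 − 4.6×6.8 = 16.22): to r=0 gives 35.2 → profitable ✗; to r=7.2 gives 64.1 − 4.6×7.2 = 30.98 → profitable ✗.
Excellent (own payoff 64.1 − 2.7×7.2 = 44.66): to r=0 gives 35.2 → no gain ✓; to r=6.8 gives 47.5 − 2.7×6.8 = 29.14 → no gain ✓.
Mediocre (own payoff 35.2): to r=6.8 gives 47.5 − 8.3×6.8 = -8.94 → no gain ✓; to r=7.2 gives 64.1 − 8.3×7.2 = 4.34 → no gain ✓.
4 of the 6 constraints hold; not an equilibrium.

4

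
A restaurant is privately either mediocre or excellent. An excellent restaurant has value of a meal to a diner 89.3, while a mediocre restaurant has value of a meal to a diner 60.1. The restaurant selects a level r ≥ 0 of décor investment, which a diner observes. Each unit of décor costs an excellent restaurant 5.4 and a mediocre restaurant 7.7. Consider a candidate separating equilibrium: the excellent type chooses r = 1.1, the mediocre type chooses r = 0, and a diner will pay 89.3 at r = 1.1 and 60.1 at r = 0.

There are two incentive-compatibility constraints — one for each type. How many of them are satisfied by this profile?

1

Mediocre type: stay at 0 → 60.1; mimic → 89.3 − 7.7 × 1.1 = 80.83. IC fails (60.1 < 80.83).
Excellent type: signal → 89.3 − 5.4 × 1.1 = 83.36; deviate to 0 → 60.1. IC holds (83.36 ≥ 60.1).
1 of 2 constraints hold, so this profile is not an equilibrium.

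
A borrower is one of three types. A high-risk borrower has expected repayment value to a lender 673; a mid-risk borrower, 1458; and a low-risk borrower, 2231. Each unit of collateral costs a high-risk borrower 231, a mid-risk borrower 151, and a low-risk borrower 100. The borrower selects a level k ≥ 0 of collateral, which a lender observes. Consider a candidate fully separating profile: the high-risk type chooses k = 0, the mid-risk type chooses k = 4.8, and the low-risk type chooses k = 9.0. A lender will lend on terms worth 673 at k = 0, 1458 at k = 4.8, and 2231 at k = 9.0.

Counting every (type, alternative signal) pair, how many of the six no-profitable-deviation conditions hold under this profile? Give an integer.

5

Mid-risk (own payoff 1458 − 151×4.8 = 733.2): to k=0 gives 673 → no gain ✓; to k=9.0 gives 2231 − 151×9.0 = 872 → profitable ✗.
High-risk (own payoff 673): to k=4.8 gives 1458 − 231×4.8 = 349.2 → no gain ✓; to k=9.0 gives 2231 − 231×9.0 = 152 → no gain ✓.
Low-risk (own payoff 2231 − 100×9.0 = 1331): to k=0 gives 673 → no gain ✓; to k=4.8 gives 1458 − 100×4.8 = 978 → no gain ✓.
5 of the 6 constraints hold; not an equilibrium.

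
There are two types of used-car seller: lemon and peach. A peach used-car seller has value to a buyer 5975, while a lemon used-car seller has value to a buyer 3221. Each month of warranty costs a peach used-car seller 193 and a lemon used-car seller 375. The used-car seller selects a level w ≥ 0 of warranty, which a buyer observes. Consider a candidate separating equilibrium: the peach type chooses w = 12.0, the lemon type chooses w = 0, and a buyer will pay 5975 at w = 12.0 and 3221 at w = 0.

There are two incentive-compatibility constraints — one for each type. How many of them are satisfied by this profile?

Lemon type: stay at 0 → 3221; mimic → 5975 − 375 × 12.0 = 1475. IC holds (3221 ≥ 1475).
Peach type: signal → 5975 − 193 × 12.0 = 3659; deviate to 0 → 3221. IC holds (3659 ≥ 3221).
2 of 2 constraints hold, so this is a separating equilibrium.

2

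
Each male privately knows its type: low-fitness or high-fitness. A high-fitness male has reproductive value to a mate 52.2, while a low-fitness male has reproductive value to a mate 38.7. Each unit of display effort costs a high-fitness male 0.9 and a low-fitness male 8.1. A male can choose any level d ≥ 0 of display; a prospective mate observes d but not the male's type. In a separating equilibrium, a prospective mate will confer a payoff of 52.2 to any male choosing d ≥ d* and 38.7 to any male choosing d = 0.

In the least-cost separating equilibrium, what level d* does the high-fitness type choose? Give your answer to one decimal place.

A low-fitness male choosing d = 0 receives 38.7.
Imitating at d* instead would pay 52.2 at cost 8.1·d*, netting 52.2 − 8.1·d*.
Indifference: 38.7 = 52.2 − 8.1·d*, so d* = (52.2 − 38.7) / 8.1 ≈ 1.7.
This is the low-fitness type's binding incentive-compatibility constraint; any d ≥ 1.7 sustains separation on that side.

1.7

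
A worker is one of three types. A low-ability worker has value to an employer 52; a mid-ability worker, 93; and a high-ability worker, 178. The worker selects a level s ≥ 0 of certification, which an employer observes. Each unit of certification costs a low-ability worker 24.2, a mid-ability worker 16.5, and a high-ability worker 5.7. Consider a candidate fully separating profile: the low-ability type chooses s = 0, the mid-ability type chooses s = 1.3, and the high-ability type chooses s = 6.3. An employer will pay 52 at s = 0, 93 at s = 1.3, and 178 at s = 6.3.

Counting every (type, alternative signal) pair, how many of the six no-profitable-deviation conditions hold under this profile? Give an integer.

4

Low-ability (own payoff 52): to s=1.3 gives 93 − 24.2×1.3 = 61.54 → profitable ✗; to s=6.3 gives 178 − 24.2×6.3 = 25.54 → no gain ✓.
High-ability (own payoff 178 − 5.7×6.3 = 142.09): to s=0 gives 52 → no gain ✓; to s=1.3 gives 93 − 5.7×1.3 = 85.59 → no gain ✓.
Mid-ability (own payoff 93 − 16.5×1.3 = 71.55): to s=0 gives 52 → no gain ✓; to s=6.3 gives 178 − 16.5×6.3 = 74.05 → profitable ✗.
4 of the 6 constraints hold; not an equilibrium.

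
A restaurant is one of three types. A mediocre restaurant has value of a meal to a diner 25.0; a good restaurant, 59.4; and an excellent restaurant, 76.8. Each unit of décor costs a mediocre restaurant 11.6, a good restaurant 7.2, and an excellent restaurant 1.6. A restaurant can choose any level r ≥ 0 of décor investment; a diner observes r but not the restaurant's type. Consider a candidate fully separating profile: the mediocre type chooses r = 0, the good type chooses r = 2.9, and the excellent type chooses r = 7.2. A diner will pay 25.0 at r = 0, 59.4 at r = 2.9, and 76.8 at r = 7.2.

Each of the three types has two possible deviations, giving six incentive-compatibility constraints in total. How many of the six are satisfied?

Mediocre (own payoff 25.0): to r=2.9 gives 59.4 − 11.6×2.9 = 25.76 → profitable ✗; to r=7.2 gives 76.8 − 11.6×7.2 = -6.72 → no gain ✓.
Excellent (own payoff 76.8 − 1.6×7.2 = 65.28): to r=0 gives 25.0 → no gain ✓; to r=2.9 gives 59.4 − 1.6×2.9 = 54.76 → no gain ✓.
Good (own payoff 59.4 − 7.2×2.9 = 38.52): to r=0 gives 25.0 → no gain ✓; to r=7.2 gives 76.8 − 7.2×7.2 = 24.96 → no gain ✓.
5 of the 6 constraints hold; not an equilibrium.

5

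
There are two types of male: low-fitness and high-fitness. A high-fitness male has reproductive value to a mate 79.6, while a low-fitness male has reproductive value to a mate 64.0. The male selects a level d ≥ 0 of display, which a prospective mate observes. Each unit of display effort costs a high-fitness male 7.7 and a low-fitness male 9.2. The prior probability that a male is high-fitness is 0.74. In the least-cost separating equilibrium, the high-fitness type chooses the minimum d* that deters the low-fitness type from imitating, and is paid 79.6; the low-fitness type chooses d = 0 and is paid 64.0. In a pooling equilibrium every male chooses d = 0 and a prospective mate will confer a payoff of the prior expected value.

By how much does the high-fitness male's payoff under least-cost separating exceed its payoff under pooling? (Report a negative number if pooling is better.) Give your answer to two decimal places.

Least-cost separating signal: d* solves 64.0 = 79.6 − 9.2·d*, so d* = (79.6 − 64.0)/9.2 ≈ 1.6957.
High-fitness type's separating payoff: 79.6 − 7.7 × d* = 79.6 − 7.7 × (79.6 − 64.0)/9.2 = 79.6 − 120.12/9.2 ≈ 66.5435.
Pooling payoff: 0.74 × 79.6 + 0.26 × 64.0 = 75.544.
Difference: 66.5435 − 75.544 = -9.0005, i.e. -9.00 to two decimal places.
The high-fitness type would prefer the pooling outcome.

-9.00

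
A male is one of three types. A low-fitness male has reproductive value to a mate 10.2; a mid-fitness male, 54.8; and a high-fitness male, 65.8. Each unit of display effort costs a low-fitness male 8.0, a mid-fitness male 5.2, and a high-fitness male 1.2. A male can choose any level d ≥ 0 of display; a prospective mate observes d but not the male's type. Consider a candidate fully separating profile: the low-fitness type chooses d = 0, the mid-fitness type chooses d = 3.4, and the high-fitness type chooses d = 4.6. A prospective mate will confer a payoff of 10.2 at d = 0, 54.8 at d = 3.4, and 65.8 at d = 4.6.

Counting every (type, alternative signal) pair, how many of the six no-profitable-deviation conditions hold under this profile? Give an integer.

3

Low-fitness (own payoff 10.2): to d=3.4 gives 54.8 − 8.0×3.4 = 27.6 → profitable ✗; to d=4.6 gives 65.8 − 8.0×4.6 = 29 → profitable ✗.
Mid-fitness (own payoff 54.8 − 5.2×3.4 = 37.12): to d=0 gives 10.2 → no gain ✓; to d=4.6 gives 65.8 − 5.2×4.6 = 41.88 → profitable ✗.
High-fitness (own payoff 65.8 − 1.2×4.6 = 60.28): to d=0 gives 10.2 → no gain ✓; to d=3.4 gives 54.8 − 1.2×3.4 = 50.72 → no gain ✓.
3 of the 6 constraints hold; not an equilibrium.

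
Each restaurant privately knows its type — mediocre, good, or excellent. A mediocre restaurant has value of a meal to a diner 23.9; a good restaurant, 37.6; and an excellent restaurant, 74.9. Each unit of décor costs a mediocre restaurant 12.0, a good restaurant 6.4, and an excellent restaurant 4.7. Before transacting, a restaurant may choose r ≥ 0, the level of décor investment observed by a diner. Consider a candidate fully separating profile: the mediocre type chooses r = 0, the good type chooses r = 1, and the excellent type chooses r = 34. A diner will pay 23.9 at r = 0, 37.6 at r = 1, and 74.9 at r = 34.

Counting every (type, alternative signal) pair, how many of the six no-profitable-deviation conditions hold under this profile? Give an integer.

Mediocre (own payoff 23.9): to r=1 gives 37.6 − 12.0×1 = 25.6 → profitable ✗; to r=34 gives 74.9 − 12.0×34 = -333.1 → no gain ✓.
Excellent (own payoff 74.9 − 4.7×34 = -84.9): to r=0 gives 23.9 → profitable ✗; to r=1 gives 37.6 − 4.7×1 = 32.9 → profitable ✗.
Good (own payoff 37.6 − 6.4×1 = 31.2): to r=0 gives 23.9 → no gain ✓; to r=34 gives 74.9 − 6.4×34 = -142.7 → no gain ✓.
3 of the 6 constraints hold; not an equilibrium.

3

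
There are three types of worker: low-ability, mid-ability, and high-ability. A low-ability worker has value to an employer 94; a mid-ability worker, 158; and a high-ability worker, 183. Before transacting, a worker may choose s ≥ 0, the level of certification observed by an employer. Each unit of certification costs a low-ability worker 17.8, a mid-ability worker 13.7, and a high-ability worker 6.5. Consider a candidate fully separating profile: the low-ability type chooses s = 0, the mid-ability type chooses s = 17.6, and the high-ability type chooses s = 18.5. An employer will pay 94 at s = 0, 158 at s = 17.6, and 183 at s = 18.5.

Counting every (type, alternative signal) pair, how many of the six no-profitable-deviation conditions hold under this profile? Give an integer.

3

High-ability (own payoff 183 − 6.5×18.5 = 62.75): to s=0 gives 94 → profitable ✗; to s=17.6 gives 158 − 6.5×17.6 = 43.6 → no gain ✓.
Low-ability (own payoff 94): to s=17.6 gives 158 − 17.8×17.6 = -155.28 → no gain ✓; to s=18.5 gives 183 − 17.8×18.5 = -146.3 → no gain ✓.
Mid-ability (own payoff 158 − 13.7×17.6 = -83.12): to s=0 gives 94 → profitable ✗; to s=18.5 gives 183 − 13.7×18.5 = -70.45 → profitable ✗.
3 of the 6 constraints hold; not an equilibrium.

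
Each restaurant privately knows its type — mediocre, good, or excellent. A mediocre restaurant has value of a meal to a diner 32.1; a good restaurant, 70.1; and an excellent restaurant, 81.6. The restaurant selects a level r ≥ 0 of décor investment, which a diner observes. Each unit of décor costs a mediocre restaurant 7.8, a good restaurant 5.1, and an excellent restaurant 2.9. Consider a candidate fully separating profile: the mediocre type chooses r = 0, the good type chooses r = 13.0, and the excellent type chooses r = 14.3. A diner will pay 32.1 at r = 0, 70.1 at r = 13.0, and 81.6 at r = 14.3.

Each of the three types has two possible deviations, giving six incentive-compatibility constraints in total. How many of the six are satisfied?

Excellent (own payoff 81.6 − 2.9×14.3 = 40.13): to r=0 gives 32.1 → no gain ✓; to r=13.0 gives 70.1 − 2.9×13.0 = 32.4 → no gain ✓.
Good (own payoff 70.1 − 5.1×13.0 = 3.8): to r=0 gives 32.1 → profitable ✗; to r=14.3 gives 81.6 − 5.1×14.3 = 8.67 → profitable ✗.
Mediocre (own payoff 32.1): to r=13.0 gives 70.1 − 7.8×13.0 = -31.3 → no gain ✓; to r=14.3 gives 81.6 − 7.8×14.3 = -29.94 → no gain ✓.
4 of the 6 constraints hold; not an equilibrium.

4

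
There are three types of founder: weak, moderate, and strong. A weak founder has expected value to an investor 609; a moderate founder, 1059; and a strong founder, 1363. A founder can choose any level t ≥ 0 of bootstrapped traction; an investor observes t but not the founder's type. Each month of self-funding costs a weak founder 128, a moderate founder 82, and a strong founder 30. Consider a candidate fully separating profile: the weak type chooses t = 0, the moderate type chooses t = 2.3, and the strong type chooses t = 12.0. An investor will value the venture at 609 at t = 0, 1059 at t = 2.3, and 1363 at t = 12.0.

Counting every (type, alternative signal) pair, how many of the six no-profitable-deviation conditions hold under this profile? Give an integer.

Moderate (own payoff 1059 − 82×2.3 = 870.4): to t=0 gives 609 → no gain ✓; to t=12.0 gives 1363 − 82×12.0 = 379 → no gain ✓.
Strong (own payoff 1363 − 30×12.0 = 1003): to t=0 gives 609 → no gain ✓; to t=2.3 gives 1059 − 30×2.3 = 990 → no gain ✓.
Weak (own payoff 609): to t=2.3 gives 1059 − 128×2.3 = 764.6 → profitable ✗; to t=12.0 gives 1363 − 128×12.0 = -173 → no gain ✓.
5 of the 6 constraints hold; not an equilibrium.

5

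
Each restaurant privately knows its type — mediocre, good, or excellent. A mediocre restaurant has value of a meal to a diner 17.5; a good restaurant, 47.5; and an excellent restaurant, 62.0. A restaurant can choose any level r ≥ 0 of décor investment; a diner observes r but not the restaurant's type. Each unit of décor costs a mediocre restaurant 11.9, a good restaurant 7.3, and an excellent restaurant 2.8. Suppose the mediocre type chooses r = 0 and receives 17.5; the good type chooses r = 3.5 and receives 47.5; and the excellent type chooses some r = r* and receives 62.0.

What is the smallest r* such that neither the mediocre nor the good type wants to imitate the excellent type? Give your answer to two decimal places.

Mediocre type (on-path payoff 17.5) won't mimic when 17.5 ≥ 62.0 − 11.9·r*, i.e. r* ≥ 3.74.
Good type (on-path payoff 47.5 − 7.3×3.5 = 21.95) won't mimic when 21.95 ≥ 62.0 − 7.3·r*, i.e. r* ≥ 5.49.
Both must hold, so r* = max(3.74, 5.49) = 5.49. The good type's constraint binds.

5.49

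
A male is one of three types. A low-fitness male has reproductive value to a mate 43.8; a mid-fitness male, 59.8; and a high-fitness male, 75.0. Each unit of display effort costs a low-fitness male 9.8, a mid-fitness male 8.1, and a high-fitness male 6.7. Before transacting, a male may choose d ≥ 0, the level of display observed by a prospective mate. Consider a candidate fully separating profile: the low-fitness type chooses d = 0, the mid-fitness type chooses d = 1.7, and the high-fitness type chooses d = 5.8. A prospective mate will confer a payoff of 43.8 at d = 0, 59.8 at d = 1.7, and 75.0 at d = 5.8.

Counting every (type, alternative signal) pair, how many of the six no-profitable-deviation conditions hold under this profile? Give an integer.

4

High-fitness (own payoff 75.0 − 6.7×5.8 = 36.14): to d=0 gives 43.8 → profitable ✗; to d=1.7 gives 59.8 − 6.7×1.7 = 48.41 → profitable ✗.
Low-fitness (own payoff 43.8): to d=1.7 gives 59.8 − 9.8×1.7 = 43.14 → no gain ✓; to d=5.8 gives 75.0 − 9.8×5.8 = 18.16 → no gain ✓.
Mid-fitness (own payoff 59.8 − 8.1×1.7 = 46.03): to d=0 gives 43.8 → no gain ✓; to d=5.8 gives 75.0 − 8.1×5.8 = 28.02 → no gain ✓.
4 of the 6 constraints hold; not an equilibrium.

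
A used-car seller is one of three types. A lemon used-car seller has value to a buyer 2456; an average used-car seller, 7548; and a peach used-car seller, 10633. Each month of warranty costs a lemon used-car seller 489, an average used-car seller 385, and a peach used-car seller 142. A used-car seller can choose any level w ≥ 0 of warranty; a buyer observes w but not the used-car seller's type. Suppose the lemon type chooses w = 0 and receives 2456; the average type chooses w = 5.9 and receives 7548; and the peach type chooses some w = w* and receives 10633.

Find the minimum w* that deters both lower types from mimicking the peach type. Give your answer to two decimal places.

Average type (on-path payoff 7548 − 385×5.9 = 5276.5) won't mimic when 5276.5 ≥ 10633 − 385·w*, i.e. w* ≥ 13.91.
Lemon type (on-path payoff 2456) won't mimic when 2456 ≥ 10633 − 489·w*, i.e. w* ≥ 16.72.
Both must hold, so w* = max(16.72, 13.91) = 16.72. The lemon type's constraint binds.

16.72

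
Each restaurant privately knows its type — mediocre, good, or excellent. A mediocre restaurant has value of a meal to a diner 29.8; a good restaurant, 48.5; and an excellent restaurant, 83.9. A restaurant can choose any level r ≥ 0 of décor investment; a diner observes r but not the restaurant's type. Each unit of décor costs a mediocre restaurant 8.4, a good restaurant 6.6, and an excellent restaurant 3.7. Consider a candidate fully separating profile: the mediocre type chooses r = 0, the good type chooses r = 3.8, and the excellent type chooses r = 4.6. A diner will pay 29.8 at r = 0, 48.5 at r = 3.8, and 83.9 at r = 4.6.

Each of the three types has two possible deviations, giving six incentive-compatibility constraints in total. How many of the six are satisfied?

Mediocre (own payoff 29.8): to r=3.8 gives 48.5 − 8.4×3.8 = 16.58 → no gain ✓; to r=4.6 gives 83.9 − 8.4×4.6 = 45.26 → profitable ✗.
Excellent (own payoff 83.9 − 3.7×4.6 = 66.88): to r=0 gives 29.8 → no gain ✓; to r=3.8 gives 48.5 − 3.7×3.8 = 34.44 → no gain ✓.
Good (own payoff 48.5 − 6.6×3.8 = 23.42): to r=0 gives 29.8 → profitable ✗; to r=4.6 gives 83.9 − 6.6×4.6 = 53.54 → profitable ✗.
3 of the 6 constraints hold; not an equilibrium.

3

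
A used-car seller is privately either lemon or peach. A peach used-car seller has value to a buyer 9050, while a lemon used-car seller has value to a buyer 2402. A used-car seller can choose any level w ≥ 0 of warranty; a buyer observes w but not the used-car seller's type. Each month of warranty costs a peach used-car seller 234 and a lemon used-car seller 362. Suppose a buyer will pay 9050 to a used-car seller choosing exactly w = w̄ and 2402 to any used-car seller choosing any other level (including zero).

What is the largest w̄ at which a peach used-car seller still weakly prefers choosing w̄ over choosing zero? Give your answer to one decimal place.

28.4

Choosing w̄ yields the peach type 9050 − 234·w̄; choosing zero yields 2402.
The peach type is indifferent at 9050 − 234·w̄ = 2402, i.e. w̄ = (9050 − 2402) / 234 ≈ 28.4.
For any w̄ above 28.4 the peach type would rather pool at zero, so separation collapses.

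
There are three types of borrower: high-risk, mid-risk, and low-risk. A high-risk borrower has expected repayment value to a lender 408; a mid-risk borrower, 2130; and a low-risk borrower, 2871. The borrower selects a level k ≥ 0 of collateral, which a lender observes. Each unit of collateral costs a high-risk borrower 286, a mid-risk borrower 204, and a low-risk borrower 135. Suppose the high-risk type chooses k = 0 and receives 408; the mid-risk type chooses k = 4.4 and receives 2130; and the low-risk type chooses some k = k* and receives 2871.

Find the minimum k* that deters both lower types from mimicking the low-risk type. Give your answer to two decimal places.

8.61

Mid-risk type (on-path payoff 2130 − 204×4.4 = 1232.4) won't mimic when 1232.4 ≥ 2871 − 204·k*, i.e. k* ≥ 8.03.
High-risk type (on-path payoff 408) won't mimic when 408 ≥ 2871 − 286·k*, i.e. k* ≥ 8.61.
Both must hold, so k* = max(8.61, 8.03) = 8.61. The high-risk type's constraint binds.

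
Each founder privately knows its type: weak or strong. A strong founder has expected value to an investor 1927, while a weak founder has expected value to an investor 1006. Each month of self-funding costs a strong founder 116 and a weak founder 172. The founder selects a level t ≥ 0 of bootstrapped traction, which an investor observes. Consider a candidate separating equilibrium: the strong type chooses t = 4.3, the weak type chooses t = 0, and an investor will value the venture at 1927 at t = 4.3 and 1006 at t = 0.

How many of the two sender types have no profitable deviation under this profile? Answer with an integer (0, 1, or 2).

1

Strong type: signal → 1927 − 116 × 4.3 = 1428.2; deviate to 0 → 1006. IC holds (1428.2 ≥ 1006).
Weak type: stay at 0 → 1006; mimic → 1927 − 172 × 4.3 = 1187.4. IC fails (1006 < 1187.4).
1 of 2 constraints hold, so this profile is not an equilibrium.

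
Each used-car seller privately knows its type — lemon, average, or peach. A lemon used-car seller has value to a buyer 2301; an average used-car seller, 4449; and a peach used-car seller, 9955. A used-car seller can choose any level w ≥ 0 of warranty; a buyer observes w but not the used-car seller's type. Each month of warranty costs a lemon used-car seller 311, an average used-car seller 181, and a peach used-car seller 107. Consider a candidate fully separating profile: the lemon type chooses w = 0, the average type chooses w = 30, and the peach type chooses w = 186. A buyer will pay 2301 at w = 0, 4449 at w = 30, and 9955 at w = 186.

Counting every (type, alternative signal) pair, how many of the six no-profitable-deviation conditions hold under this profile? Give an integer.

3

Average (own payoff 4449 − 181×30 = -981): to w=0 gives 2301 → profitable ✗; to w=186 gives 9955 − 181×186 = -23711 → no gain ✓.
Lemon (own payoff 2301): to w=30 gives 4449 − 311×30 = -4881 → no gain ✓; to w=186 gives 9955 − 311×186 = -47891 → no gain ✓.
Peach (own payoff 9955 − 107×186 = -9947): to w=0 gives 2301 → profitable ✗; to w=30 gives 4449 − 107×30 = 1239 → profitable ✗.
3 of the 6 constraints hold; not an equilibrium.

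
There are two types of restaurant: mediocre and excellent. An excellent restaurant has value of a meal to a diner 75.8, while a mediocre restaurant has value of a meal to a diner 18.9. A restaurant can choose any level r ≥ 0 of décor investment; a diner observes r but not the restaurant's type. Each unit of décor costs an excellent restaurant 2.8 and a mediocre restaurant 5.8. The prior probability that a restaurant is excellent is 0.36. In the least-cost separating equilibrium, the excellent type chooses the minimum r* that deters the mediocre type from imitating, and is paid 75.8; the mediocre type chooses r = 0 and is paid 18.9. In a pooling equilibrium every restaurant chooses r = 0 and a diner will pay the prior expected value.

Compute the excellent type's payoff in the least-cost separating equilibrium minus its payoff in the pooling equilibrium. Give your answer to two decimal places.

8.95

Least-cost separating signal: r* solves 18.9 = 75.8 − 5.8·r*, so r* = (75.8 − 18.9)/5.8 ≈ 9.8103.
Excellent type's separating payoff: 75.8 − 2.8 × r* = 75.8 − 2.8 × (75.8 − 18.9)/5.8 = 75.8 − 159.32/5.8 ≈ 48.3310.
Pooling payoff: 0.36 × 75.8 + 0.64 × 18.9 = 39.384.
Difference: 48.3310 − 39.384 = 8.947, i.e. 8.95 to two decimal places.
The excellent type prefers to separate.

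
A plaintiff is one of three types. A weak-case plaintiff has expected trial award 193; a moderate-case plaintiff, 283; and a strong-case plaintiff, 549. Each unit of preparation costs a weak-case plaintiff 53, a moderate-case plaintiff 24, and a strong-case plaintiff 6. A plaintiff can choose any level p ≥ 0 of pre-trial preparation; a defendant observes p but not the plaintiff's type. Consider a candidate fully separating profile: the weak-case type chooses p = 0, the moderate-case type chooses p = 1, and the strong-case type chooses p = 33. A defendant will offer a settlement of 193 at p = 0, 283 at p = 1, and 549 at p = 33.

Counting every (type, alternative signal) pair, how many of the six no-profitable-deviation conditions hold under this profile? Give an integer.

5

Moderate-case (own payoff 283 − 24×1 = 259): to p=0 gives 193 → no gain ✓; to p=33 gives 549 − 24×33 = -243 → no gain ✓.
Weak-case (own payoff 193): to p=1 gives 283 − 53×1 = 230 → profitable ✗; to p=33 gives 549 − 53×33 = -1200 → no gain ✓.
Strong-case (own payoff 549 − 6×33 = 351): to p=0 gives 193 → no gain ✓; to p=1 gives 283 − 6×1 = 277 → no gain ✓.
5 of the 6 constraints hold; not an equilibrium.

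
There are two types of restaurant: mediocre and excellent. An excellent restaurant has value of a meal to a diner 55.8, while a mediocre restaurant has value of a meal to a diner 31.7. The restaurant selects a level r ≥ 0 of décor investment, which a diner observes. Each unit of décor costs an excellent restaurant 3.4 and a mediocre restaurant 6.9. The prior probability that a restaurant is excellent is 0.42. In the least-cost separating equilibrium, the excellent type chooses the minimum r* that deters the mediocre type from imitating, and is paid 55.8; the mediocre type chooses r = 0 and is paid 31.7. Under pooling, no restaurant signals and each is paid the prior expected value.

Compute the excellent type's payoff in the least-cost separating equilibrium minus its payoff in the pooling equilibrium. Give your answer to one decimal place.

Least-cost separating signal: r* solves 31.7 = 55.8 − 6.9·r*, so r* = (55.8 − 31.7)/6.9 ≈ 3.4928.
Excellent type's separating payoff: 55.8 − 3.4 × r* = 55.8 − 3.4 × (55.8 − 31.7)/6.9 = 55.8 − 81.94/6.9 ≈ 43.925.
Pooling payoff: 0.42 × 55.8 + 0.58 × 31.7 = 41.822.
Difference: 43.925 − 41.822 = 2.103, i.e. 2.1 to one decimal place.
The excellent type prefers to separate.

2.1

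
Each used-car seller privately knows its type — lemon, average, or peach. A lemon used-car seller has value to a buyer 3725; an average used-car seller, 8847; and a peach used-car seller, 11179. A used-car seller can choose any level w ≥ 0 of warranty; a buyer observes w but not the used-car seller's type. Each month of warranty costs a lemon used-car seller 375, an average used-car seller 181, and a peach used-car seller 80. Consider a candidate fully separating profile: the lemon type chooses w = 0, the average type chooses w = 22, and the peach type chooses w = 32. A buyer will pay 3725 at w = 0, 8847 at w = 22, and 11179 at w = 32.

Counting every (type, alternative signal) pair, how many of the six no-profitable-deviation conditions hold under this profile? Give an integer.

5

Peach (own payoff 11179 − 80×32 = 8619): to w=0 gives 3725 → no gain ✓; to w=22 gives 8847 − 80×22 = 7087 → no gain ✓.
Lemon (own payoff 3725): to w=22 gives 8847 − 375×22 = 597 → no gain ✓; to w=32 gives 11179 − 375×32 = -821 → no gain ✓.
Average (own payoff 8847 − 181×22 = 4865): to w=0 gives 3725 → no gain ✓; to w=32 gives 11179 − 181×32 = 5387 → profitable ✗.
5 of the 6 constraints hold; not an equilibrium.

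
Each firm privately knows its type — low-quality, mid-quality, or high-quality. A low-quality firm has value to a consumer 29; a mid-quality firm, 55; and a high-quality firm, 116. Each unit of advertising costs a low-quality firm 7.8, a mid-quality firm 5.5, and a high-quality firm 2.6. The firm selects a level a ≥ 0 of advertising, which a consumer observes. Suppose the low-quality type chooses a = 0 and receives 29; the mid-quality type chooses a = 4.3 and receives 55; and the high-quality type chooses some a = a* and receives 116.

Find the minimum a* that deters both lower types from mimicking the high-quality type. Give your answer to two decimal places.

15.39

Mid-quality type (on-path payoff 55 − 5.5×4.3 = 31.35) won't mimic when 31.35 ≥ 116 − 5.5·a*, i.e. a* ≥ 15.39.
Low-quality type (on-path payoff 29) won't mimic when 29 ≥ 116 − 7.8·a*, i.e. a* ≥ 11.15.
Both must hold, so a* = max(11.15, 15.39) = 15.39. The mid-quality type's constraint binds.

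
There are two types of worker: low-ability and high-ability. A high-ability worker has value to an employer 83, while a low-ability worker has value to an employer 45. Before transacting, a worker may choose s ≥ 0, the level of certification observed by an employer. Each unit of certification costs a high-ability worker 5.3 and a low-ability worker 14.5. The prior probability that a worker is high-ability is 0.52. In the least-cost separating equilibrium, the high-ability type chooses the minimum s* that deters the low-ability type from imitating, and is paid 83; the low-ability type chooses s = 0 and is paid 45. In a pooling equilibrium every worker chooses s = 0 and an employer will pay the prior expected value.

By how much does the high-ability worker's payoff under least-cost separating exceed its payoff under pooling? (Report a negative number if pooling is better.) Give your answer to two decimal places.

4.35

Least-cost separating signal: s* solves 45 = 83 − 14.5·s*, so s* = (83 − 45)/14.5 ≈ 2.6207.
High-ability type's separating payoff: 83 − 5.3 × s* = 83 − 5.3 × (83 − 45)/14.5 = 83 − 201.4/14.5 ≈ 69.1103.
Pooling payoff: 0.52 × 83 + 0.48 × 45 = 64.76.
Difference: 69.1103 − 64.76 = 4.3503, i.e. 4.35 to two decimal places.
The high-ability type prefers to separate.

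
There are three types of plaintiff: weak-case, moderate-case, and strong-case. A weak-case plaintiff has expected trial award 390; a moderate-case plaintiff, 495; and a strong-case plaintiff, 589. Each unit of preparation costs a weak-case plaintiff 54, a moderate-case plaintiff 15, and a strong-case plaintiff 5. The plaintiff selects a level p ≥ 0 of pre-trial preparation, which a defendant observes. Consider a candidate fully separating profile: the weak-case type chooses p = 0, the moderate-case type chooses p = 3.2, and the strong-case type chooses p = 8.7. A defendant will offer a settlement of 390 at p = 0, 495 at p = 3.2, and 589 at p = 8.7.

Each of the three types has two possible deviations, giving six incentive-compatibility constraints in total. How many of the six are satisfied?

Weak-case (own payoff 390): to p=3.2 gives 495 − 54×3.2 = 322.2 → no gain ✓; to p=8.7 gives 589 − 54×8.7 = 119.2 → no gain ✓.
Strong-case (own payoff 589 − 5×8.7 = 545.5): to p=0 gives 390 → no gain ✓; to p=3.2 gives 495 − 5×3.2 = 479 → no gain ✓.
Moderate-case (own payoff 495 − 15×3.2 = 447): to p=0 gives 390 → no gain ✓; to p=8.7 gives 589 − 15×8.7 = 458.5 → profitable ✗.
5 of the 6 constraints hold; not an equilibrium.

5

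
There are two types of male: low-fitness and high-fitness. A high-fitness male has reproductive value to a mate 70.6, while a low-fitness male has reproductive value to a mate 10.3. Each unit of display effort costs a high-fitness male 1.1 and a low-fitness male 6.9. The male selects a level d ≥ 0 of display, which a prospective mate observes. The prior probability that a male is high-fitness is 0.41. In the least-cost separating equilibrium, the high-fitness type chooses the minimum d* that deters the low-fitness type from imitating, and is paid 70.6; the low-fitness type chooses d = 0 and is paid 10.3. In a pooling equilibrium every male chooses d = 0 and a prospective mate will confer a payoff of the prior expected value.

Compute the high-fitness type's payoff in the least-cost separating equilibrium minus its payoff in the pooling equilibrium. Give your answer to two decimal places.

25.96

Least-cost separating signal: d* solves 10.3 = 70.6 − 6.9·d*, so d* = (70.6 − 10.3)/6.9 ≈ 8.7391.
High-fitness type's separating payoff: 70.6 − 1.1 × d* = 70.6 − 1.1 × (70.6 − 10.3)/6.9 = 70.6 − 66.33/6.9 ≈ 60.9870.
Pooling payoff: 0.41 × 70.6 + 0.59 × 10.3 = 35.023.
Difference: 60.9870 − 35.023 = 25.964, i.e. 25.96 to two decimal places.
The high-fitness type prefers to separate.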